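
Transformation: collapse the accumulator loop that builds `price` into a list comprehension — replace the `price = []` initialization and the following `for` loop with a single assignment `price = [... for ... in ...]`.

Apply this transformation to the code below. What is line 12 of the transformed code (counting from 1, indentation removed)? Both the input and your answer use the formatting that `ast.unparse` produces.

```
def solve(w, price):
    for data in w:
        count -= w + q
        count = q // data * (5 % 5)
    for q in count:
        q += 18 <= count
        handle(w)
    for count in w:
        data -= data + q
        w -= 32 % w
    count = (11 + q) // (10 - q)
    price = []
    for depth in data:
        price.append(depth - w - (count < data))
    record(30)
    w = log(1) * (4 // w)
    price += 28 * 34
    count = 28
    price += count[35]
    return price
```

Transformed code:
def solve(w, price):
    for data in w:
        count -= w + q
        count = q // data * (5 % 5)
    for q in count:
        q += 18 <= count
        handle(w)
    for count in w:
        data -= data + q
        w -= 32 % w
    count = (11 + q) // (10 - q)
    price = [depth - w - (count < data) for depth in data]
    record(30)
    w = log(1) * (4 // w)
    price += 28 * 34
    count = 28
    price += count[35]
    return price

price = [depth - w - (count < data) for depth in data]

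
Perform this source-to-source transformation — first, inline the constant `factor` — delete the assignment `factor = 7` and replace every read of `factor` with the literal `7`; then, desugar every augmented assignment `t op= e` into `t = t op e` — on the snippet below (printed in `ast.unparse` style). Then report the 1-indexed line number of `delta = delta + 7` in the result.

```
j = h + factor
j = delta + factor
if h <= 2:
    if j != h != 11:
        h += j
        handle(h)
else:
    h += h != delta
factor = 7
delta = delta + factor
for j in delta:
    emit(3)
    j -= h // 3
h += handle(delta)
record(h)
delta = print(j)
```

9

Transformed code:
j = h + 7
j = delta + 7
if h <= 2:
    if j != h != 11:
        h = h + j
        handle(h)
else:
    h = h + (h != delta)
delta = delta + 7
for j in delta:
    emit(3)
    j = j - h // 3
h = h + handle(delta)
record(h)
delta = print(j)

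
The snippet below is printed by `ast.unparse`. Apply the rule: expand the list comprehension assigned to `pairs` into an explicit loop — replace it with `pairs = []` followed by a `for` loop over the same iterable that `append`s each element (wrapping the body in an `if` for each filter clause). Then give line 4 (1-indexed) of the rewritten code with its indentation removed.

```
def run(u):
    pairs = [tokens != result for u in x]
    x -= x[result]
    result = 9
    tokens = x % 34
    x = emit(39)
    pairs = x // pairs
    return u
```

Transformed code:
def run(u):
    pairs = []
    for u in x:
        pairs.append(tokens != result)
    x -= x[result]
    result = 9
    tokens = x % 34
    x = emit(39)
    pairs = x // pairs
    return u

pairs.append(tokens != result)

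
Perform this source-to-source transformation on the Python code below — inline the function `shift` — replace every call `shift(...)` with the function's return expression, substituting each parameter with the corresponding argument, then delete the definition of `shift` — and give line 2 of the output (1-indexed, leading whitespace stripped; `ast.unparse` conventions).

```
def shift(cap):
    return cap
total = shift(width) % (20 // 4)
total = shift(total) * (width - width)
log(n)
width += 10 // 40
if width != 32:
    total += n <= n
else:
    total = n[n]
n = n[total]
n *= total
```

total = total * (width - width)

Transformed code:
total = width % (20 // 4)
total = total * (width - width)
log(n)
width += 10 // 40
if width != 32:
    total += n <= n
else:
    total = n[n]
n = n[total]
n *= total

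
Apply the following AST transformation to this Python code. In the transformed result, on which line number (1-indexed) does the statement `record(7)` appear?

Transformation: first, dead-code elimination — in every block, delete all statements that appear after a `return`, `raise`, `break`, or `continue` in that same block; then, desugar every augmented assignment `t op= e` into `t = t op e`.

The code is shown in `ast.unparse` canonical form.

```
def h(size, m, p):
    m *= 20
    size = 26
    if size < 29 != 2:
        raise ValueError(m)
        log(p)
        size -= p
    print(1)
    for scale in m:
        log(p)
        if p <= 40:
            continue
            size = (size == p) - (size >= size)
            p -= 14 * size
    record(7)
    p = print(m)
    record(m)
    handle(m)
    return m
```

Transformed code:
def h(size, m, p):
    m = m * 20
    size = 26
    if size < 29 != 2:
        raise ValueError(m)
    print(1)
    for scale in m:
        log(p)
        if p <= 40:
            continue
    record(7)
    p = print(m)
    record(m)
    handle(m)
    return m

11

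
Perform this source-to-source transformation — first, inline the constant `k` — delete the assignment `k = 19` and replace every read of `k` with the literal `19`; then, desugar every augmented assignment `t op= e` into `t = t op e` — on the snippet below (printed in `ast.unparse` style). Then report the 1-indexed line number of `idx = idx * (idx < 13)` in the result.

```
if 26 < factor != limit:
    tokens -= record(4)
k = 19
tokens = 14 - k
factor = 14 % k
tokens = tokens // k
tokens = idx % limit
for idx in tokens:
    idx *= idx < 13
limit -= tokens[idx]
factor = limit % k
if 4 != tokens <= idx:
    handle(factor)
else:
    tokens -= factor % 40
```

Transformed code:
if 26 < factor != limit:
    tokens = tokens - record(4)
tokens = 14 - 19
factor = 14 % 19
tokens = tokens // 19
tokens = idx % limit
for idx in tokens:
    idx = idx * (idx < 13)
limit = limit - tokens[idx]
factor = limit % 19
if 4 != tokens <= idx:
    handle(factor)
else:
    tokens = tokens - factor % 40

8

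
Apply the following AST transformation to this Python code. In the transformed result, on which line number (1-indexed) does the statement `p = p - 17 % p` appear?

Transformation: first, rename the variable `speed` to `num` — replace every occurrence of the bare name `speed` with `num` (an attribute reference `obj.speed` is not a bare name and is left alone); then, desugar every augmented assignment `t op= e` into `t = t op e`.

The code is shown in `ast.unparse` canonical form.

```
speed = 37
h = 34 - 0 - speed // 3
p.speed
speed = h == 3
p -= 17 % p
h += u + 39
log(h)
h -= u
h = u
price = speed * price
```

Transformed code:
num = 37
h = 34 - 0 - num // 3
p.speed
num = h == 3
p = p - 17 % p
h = h + (u + 39)
log(h)
h = h - u
h = u
price = num * price

5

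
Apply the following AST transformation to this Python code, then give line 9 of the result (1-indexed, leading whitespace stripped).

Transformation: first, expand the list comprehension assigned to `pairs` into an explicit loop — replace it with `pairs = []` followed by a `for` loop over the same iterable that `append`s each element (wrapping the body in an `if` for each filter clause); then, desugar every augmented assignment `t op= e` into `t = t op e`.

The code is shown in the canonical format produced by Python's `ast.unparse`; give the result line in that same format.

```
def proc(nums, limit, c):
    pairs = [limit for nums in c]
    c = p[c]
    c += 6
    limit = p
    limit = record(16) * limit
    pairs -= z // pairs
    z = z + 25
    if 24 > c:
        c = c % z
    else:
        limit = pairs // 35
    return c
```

pairs = pairs - z // pairs

Transformed code:
def proc(nums, limit, c):
    pairs = []
    for nums in c:
        pairs.append(limit)
    c = p[c]
    c = c + 6
    limit = p
    limit = record(16) * limit
    pairs = pairs - z // pairs
    z = z + 25
    if 24 > c:
        c = c % z
    else:
        limit = pairs // 35
    return c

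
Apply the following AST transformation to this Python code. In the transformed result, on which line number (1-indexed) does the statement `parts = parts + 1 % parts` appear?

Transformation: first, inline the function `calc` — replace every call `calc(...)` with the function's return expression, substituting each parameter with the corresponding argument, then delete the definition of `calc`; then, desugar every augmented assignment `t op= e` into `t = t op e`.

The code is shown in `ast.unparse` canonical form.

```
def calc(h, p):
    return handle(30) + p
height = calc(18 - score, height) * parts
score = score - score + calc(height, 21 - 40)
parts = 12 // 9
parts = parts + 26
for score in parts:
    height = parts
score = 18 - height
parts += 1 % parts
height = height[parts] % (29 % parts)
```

Transformed code:
height = (handle(30) + height) * parts
score = score - score + (handle(30) + (21 - 40))
parts = 12 // 9
parts = parts + 26
for score in parts:
    height = parts
score = 18 - height
parts = parts + 1 % parts
height = height[parts] % (29 % parts)

8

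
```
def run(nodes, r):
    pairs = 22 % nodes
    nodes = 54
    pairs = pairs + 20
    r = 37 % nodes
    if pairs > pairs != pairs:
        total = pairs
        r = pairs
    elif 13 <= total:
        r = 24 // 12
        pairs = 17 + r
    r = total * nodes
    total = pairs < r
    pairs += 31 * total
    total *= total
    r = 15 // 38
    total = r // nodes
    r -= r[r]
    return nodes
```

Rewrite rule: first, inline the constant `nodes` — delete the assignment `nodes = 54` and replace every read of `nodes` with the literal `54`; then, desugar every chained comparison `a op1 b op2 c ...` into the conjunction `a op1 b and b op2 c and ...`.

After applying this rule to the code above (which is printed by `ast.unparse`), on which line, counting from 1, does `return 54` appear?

18

Transformed code:
def run(nodes, r):
    pairs = 22 % 54
    pairs = pairs + 20
    r = 37 % 54
    if pairs > pairs and pairs != pairs:
        total = pairs
        r = pairs
    elif 13 <= total:
        r = 24 // 12
        pairs = 17 + r
    r = total * 54
    total = pairs < r
    pairs += 31 * total
    total *= total
    r = 15 // 38
    total = r // 54
    r -= r[r]
    return 54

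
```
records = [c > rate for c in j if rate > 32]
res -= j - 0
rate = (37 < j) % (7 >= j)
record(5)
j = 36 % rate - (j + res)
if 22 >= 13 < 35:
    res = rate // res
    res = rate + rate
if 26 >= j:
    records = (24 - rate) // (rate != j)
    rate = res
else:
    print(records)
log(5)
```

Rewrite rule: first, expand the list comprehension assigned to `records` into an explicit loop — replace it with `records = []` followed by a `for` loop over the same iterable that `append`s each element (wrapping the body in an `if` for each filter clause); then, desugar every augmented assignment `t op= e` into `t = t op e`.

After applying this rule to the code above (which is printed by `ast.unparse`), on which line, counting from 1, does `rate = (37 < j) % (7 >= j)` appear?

Transformed code:
records = []
for c in j:
    if rate > 32:
        records.append(c > rate)
res = res - (j - 0)
rate = (37 < j) % (7 >= j)
record(5)
j = 36 % rate - (j + res)
if 22 >= 13 < 35:
    res = rate // res
    res = rate + rate
if 26 >= j:
    records = (24 - rate) // (rate != j)
    rate = res
else:
    print(records)
log(5)

6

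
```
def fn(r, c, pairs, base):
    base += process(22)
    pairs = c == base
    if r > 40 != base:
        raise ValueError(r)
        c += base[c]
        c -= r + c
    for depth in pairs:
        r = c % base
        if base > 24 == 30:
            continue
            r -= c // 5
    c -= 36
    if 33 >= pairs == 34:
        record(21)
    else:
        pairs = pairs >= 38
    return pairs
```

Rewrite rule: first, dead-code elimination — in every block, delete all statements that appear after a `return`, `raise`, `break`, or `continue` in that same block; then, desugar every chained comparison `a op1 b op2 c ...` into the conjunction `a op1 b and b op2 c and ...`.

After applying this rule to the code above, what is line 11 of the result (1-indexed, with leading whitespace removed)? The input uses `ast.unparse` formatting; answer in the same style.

if 33 >= pairs and pairs == 34:

Transformed code:
def fn(r, c, pairs, base):
    base += process(22)
    pairs = c == base
    if r > 40 and 40 != base:
        raise ValueError(r)
    for depth in pairs:
        r = c % base
        if base > 24 and 24 == 30:
            continue
    c -= 36
    if 33 >= pairs and pairs == 34:
        record(21)
    else:
        pairs = pairs >= 38
    return pairs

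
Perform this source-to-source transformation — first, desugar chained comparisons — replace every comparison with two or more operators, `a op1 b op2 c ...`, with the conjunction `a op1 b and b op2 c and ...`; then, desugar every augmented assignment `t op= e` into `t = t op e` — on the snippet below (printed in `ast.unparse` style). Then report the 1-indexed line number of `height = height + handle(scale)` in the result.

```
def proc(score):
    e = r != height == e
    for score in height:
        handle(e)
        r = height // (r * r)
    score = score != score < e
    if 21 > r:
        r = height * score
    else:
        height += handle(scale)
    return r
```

Transformed code:
def proc(score):
    e = r != height and height == e
    for score in height:
        handle(e)
        r = height // (r * r)
    score = score != score and score < e
    if 21 > r:
        r = height * score
    else:
        height = height + handle(scale)
    return r

10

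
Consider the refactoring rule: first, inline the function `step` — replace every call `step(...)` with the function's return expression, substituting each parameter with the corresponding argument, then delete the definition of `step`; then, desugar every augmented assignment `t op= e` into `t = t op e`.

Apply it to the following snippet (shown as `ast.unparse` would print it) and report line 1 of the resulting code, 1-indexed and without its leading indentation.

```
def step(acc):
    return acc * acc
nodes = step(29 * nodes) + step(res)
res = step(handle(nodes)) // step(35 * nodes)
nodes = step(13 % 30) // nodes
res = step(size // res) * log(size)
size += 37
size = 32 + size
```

nodes = 29 * nodes * (29 * nodes) + res * res

Transformed code:
nodes = 29 * nodes * (29 * nodes) + res * res
res = handle(nodes) * handle(nodes) // (35 * nodes * (35 * nodes))
nodes = 13 % 30 * (13 % 30) // nodes
res = size // res * (size // res) * log(size)
size = size + 37
size = 32 + size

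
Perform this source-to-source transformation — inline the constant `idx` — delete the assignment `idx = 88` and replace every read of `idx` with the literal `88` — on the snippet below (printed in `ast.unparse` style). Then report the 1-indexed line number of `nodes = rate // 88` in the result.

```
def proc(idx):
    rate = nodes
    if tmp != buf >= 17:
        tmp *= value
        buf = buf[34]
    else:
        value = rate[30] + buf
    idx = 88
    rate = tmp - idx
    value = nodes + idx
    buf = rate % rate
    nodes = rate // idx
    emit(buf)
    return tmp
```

Transformed code:
def proc(idx):
    rate = nodes
    if tmp != buf >= 17:
        tmp *= value
        buf = buf[34]
    else:
        value = rate[30] + buf
    rate = tmp - 88
    value = nodes + 88
    buf = rate % rate
    nodes = rate // 88
    emit(buf)
    return tmp

11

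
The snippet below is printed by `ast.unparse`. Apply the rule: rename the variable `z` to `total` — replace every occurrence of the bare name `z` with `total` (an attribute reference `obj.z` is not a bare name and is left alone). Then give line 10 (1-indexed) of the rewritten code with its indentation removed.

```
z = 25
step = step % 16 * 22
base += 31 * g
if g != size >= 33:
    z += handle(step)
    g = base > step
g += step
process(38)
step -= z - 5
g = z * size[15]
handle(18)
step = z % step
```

Transformed code:
total = 25
step = step % 16 * 22
base += 31 * g
if g != size >= 33:
    total += handle(step)
    g = base > step
g += step
process(38)
step -= total - 5
g = total * size[15]
handle(18)
step = total % step

g = total * size[15]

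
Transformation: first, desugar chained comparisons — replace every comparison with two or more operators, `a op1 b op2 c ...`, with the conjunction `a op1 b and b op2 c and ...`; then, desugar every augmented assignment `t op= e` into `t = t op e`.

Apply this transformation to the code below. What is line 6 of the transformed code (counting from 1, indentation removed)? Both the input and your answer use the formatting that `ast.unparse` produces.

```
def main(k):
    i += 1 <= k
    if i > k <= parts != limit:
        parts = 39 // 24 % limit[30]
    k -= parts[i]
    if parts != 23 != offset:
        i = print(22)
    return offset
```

Transformed code:
def main(k):
    i = i + (1 <= k)
    if i > k and k <= parts and (parts != limit):
        parts = 39 // 24 % limit[30]
    k = k - parts[i]
    if parts != 23 and 23 != offset:
        i = print(22)
    return offset

if parts != 23 and 23 != offset:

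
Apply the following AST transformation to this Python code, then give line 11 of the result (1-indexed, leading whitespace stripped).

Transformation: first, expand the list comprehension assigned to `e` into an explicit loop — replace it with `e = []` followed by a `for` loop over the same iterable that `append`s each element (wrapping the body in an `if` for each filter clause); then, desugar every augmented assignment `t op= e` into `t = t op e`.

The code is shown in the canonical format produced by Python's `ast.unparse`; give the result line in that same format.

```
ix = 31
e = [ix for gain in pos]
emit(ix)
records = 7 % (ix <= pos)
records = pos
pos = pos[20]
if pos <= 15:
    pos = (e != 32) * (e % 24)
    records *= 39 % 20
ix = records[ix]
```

Transformed code:
ix = 31
e = []
for gain in pos:
    e.append(ix)
emit(ix)
records = 7 % (ix <= pos)
records = pos
pos = pos[20]
if pos <= 15:
    pos = (e != 32) * (e % 24)
    records = records * (39 % 20)
ix = records[ix]

records = records * (39 % 20)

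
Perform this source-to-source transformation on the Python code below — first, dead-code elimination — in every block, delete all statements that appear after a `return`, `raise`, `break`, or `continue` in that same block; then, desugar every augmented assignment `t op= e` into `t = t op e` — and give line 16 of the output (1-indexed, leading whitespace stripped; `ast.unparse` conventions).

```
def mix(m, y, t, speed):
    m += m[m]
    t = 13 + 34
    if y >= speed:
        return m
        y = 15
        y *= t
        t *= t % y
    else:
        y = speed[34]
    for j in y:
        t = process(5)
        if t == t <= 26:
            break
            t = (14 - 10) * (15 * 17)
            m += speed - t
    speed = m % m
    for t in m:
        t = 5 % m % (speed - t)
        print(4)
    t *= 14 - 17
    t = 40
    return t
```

Transformed code:
def mix(m, y, t, speed):
    m = m + m[m]
    t = 13 + 34
    if y >= speed:
        return m
    else:
        y = speed[34]
    for j in y:
        t = process(5)
        if t == t <= 26:
            break
    speed = m % m
    for t in m:
        t = 5 % m % (speed - t)
        print(4)
    t = t * (14 - 17)
    t = 40
    return t

t = t * (14 - 17)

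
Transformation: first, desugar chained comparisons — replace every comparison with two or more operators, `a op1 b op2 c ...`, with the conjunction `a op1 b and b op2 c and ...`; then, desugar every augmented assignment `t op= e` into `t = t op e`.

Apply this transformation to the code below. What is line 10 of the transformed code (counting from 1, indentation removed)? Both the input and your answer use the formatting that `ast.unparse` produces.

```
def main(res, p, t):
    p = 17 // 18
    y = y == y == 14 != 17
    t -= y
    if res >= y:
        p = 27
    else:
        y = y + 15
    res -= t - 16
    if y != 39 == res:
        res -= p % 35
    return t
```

Transformed code:
def main(res, p, t):
    p = 17 // 18
    y = y == y and y == 14 and (14 != 17)
    t = t - y
    if res >= y:
        p = 27
    else:
        y = y + 15
    res = res - (t - 16)
    if y != 39 and 39 == res:
        res = res - p % 35
    return t

if y != 39 and 39 == res:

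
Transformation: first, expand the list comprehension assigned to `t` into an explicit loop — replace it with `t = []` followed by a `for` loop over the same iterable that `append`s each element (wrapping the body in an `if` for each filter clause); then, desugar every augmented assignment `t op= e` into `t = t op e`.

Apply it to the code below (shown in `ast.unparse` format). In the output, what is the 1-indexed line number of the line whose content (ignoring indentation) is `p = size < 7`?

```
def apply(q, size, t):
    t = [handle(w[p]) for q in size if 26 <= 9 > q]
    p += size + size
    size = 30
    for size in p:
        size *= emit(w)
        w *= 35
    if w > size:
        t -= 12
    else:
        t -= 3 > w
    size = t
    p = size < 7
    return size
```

16

Transformed code:
def apply(q, size, t):
    t = []
    for q in size:
        if 26 <= 9 > q:
            t.append(handle(w[p]))
    p = p + (size + size)
    size = 30
    for size in p:
        size = size * emit(w)
        w = w * 35
    if w > size:
        t = t - 12
    else:
        t = t - (3 > w)
    size = t
    p = size < 7
    return size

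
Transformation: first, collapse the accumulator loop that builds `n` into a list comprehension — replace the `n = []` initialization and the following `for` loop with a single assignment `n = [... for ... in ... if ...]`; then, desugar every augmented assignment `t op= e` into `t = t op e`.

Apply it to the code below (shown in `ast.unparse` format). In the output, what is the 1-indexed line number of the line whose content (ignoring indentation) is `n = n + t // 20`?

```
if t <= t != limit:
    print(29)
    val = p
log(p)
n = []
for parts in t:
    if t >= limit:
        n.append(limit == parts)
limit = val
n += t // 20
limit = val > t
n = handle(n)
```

7

Transformed code:
if t <= t != limit:
    print(29)
    val = p
log(p)
n = [limit == parts for parts in t if t >= limit]
limit = val
n = n + t // 20
limit = val > t
n = handle(n)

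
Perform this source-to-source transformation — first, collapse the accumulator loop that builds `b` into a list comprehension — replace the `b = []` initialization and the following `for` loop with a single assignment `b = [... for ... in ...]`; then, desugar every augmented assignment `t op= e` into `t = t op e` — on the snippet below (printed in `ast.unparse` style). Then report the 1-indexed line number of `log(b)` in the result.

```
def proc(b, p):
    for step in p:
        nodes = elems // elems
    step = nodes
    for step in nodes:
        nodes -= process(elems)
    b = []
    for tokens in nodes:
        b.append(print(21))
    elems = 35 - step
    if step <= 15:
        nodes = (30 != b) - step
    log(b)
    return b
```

11

Transformed code:
def proc(b, p):
    for step in p:
        nodes = elems // elems
    step = nodes
    for step in nodes:
        nodes = nodes - process(elems)
    b = [print(21) for tokens in nodes]
    elems = 35 - step
    if step <= 15:
        nodes = (30 != b) - step
    log(b)
    return b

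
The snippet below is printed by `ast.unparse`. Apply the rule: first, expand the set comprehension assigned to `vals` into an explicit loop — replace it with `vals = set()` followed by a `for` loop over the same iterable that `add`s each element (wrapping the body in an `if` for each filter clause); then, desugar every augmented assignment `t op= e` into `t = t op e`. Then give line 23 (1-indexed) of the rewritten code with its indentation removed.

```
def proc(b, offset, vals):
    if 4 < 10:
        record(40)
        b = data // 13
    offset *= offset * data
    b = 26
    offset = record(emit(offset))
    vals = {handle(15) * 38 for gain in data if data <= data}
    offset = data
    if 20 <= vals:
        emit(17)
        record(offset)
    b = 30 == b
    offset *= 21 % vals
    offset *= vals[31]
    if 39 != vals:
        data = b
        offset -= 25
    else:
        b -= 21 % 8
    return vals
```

b = b - 21 % 8

Transformed code:
def proc(b, offset, vals):
    if 4 < 10:
        record(40)
        b = data // 13
    offset = offset * (offset * data)
    b = 26
    offset = record(emit(offset))
    vals = set()
    for gain in data:
        if data <= data:
            vals.add(handle(15) * 38)
    offset = data
    if 20 <= vals:
        emit(17)
        record(offset)
    b = 30 == b
    offset = offset * (21 % vals)
    offset = offset * vals[31]
    if 39 != vals:
        data = b
        offset = offset - 25
    else:
        b = b - 21 % 8
    return vals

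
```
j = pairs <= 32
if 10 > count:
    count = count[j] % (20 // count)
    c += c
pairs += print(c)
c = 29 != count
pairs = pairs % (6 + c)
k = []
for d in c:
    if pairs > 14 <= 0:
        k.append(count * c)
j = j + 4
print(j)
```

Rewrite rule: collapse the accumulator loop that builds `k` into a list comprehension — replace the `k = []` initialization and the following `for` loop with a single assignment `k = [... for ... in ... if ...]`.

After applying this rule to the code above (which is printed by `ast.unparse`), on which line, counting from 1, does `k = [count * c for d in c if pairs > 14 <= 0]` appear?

8

Transformed code:
j = pairs <= 32
if 10 > count:
    count = count[j] % (20 // count)
    c += c
pairs += print(c)
c = 29 != count
pairs = pairs % (6 + c)
k = [count * c for d in c if pairs > 14 <= 0]
j = j + 4
print(j)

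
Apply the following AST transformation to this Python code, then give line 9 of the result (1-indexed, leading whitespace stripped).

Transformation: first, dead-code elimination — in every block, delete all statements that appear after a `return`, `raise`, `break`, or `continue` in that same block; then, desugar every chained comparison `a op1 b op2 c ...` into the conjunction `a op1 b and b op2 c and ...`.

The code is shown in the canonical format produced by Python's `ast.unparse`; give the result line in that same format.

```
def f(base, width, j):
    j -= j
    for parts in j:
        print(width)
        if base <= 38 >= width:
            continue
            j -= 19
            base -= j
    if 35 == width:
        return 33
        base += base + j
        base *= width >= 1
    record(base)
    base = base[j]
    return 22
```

Transformed code:
def f(base, width, j):
    j -= j
    for parts in j:
        print(width)
        if base <= 38 and 38 >= width:
            continue
    if 35 == width:
        return 33
    record(base)
    base = base[j]
    return 22

record(base)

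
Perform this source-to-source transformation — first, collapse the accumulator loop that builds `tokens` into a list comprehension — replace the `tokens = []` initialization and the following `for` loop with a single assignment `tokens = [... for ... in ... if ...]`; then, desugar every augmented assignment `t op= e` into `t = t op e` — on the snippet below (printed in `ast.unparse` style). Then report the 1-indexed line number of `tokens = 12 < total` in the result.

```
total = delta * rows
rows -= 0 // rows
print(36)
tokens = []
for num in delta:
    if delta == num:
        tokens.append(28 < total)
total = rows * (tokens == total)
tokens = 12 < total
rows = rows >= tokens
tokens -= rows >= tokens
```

Transformed code:
total = delta * rows
rows = rows - 0 // rows
print(36)
tokens = [28 < total for num in delta if delta == num]
total = rows * (tokens == total)
tokens = 12 < total
rows = rows >= tokens
tokens = tokens - (rows >= tokens)

6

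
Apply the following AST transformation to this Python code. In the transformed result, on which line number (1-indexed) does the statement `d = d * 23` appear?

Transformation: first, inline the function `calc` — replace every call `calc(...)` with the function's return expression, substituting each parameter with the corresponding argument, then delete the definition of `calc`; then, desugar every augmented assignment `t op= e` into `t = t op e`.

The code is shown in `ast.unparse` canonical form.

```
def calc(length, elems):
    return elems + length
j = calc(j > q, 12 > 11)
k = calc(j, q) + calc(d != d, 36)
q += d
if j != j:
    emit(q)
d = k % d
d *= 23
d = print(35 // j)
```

7

Transformed code:
j = (12 > 11) + (j > q)
k = q + j + (36 + (d != d))
q = q + d
if j != j:
    emit(q)
d = k % d
d = d * 23
d = print(35 // j)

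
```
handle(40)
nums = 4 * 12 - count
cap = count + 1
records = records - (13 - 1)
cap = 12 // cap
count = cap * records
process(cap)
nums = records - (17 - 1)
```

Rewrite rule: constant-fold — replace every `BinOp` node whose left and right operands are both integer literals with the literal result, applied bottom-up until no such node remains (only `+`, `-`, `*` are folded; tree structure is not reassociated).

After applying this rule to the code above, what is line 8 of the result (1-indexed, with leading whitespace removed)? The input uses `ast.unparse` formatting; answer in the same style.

Transformed code:
handle(40)
nums = 48 - count
cap = count + 1
records = records - 12
cap = 12 // cap
count = cap * records
process(cap)
nums = records - 16

nums = records - 16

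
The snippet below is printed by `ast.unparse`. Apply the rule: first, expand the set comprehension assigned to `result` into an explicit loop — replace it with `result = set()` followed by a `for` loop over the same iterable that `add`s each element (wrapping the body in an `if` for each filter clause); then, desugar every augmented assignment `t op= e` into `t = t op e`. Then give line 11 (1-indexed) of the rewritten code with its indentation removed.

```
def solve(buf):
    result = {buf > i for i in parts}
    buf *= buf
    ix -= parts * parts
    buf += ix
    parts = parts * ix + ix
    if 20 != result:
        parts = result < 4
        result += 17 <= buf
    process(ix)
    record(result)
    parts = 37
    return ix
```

Transformed code:
def solve(buf):
    result = set()
    for i in parts:
        result.add(buf > i)
    buf = buf * buf
    ix = ix - parts * parts
    buf = buf + ix
    parts = parts * ix + ix
    if 20 != result:
        parts = result < 4
        result = result + (17 <= buf)
    process(ix)
    record(result)
    parts = 37
    return ix

result = result + (17 <= buf)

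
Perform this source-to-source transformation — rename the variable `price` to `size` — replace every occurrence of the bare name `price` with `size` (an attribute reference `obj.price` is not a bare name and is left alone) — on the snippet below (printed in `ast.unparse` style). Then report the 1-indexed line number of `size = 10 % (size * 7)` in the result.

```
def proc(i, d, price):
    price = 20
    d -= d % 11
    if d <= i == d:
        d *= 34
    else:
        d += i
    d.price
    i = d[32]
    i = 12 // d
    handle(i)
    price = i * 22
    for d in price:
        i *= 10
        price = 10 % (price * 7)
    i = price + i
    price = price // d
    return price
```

15

Transformed code:
def proc(i, d, size):
    size = 20
    d -= d % 11
    if d <= i == d:
        d *= 34
    else:
        d += i
    d.price
    i = d[32]
    i = 12 // d
    handle(i)
    size = i * 22
    for d in size:
        i *= 10
        size = 10 % (size * 7)
    i = size + i
    size = size // d
    return size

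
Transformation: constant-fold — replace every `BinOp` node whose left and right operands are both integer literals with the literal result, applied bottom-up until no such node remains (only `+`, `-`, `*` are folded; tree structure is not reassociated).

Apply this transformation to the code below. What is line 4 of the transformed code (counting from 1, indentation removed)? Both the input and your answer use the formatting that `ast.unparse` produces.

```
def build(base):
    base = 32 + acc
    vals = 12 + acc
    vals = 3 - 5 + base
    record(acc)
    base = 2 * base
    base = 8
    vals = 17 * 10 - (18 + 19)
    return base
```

vals = -2 + base

Transformed code:
def build(base):
    base = 32 + acc
    vals = 12 + acc
    vals = -2 + base
    record(acc)
    base = 2 * base
    base = 8
    vals = 133
    return base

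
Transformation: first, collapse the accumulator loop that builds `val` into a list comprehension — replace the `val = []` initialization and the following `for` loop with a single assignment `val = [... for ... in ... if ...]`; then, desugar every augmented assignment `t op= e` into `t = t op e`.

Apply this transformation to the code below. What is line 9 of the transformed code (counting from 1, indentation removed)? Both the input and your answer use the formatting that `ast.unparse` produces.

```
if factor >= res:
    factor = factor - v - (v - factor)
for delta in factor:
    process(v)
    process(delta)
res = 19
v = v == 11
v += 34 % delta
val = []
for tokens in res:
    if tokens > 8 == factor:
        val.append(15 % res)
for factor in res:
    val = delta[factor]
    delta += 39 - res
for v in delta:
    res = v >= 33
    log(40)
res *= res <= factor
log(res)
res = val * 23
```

Transformed code:
if factor >= res:
    factor = factor - v - (v - factor)
for delta in factor:
    process(v)
    process(delta)
res = 19
v = v == 11
v = v + 34 % delta
val = [15 % res for tokens in res if tokens > 8 == factor]
for factor in res:
    val = delta[factor]
    delta = delta + (39 - res)
for v in delta:
    res = v >= 33
    log(40)
res = res * (res <= factor)
log(res)
res = val * 23

val = [15 % res for tokens in res if tokens > 8 == factor]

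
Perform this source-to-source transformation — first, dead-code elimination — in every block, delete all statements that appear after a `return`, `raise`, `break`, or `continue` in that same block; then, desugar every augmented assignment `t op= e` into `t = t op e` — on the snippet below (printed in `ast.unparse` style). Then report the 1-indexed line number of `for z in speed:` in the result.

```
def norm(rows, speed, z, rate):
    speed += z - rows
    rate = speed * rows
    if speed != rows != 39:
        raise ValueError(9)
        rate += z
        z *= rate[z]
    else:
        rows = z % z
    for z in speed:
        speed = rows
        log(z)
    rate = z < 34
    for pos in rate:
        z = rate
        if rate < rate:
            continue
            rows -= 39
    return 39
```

8

Transformed code:
def norm(rows, speed, z, rate):
    speed = speed + (z - rows)
    rate = speed * rows
    if speed != rows != 39:
        raise ValueError(9)
    else:
        rows = z % z
    for z in speed:
        speed = rows
        log(z)
    rate = z < 34
    for pos in rate:
        z = rate
        if rate < rate:
            continue
    return 39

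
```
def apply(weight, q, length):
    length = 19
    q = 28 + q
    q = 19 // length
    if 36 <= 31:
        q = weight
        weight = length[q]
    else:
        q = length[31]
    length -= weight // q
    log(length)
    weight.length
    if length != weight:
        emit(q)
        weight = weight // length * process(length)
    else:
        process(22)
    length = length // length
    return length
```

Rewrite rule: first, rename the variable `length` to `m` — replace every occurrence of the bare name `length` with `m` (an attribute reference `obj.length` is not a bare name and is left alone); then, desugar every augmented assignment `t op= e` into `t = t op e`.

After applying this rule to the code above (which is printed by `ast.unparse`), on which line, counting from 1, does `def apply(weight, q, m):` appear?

1

Transformed code:
def apply(weight, q, m):
    m = 19
    q = 28 + q
    q = 19 // m
    if 36 <= 31:
        q = weight
        weight = m[q]
    else:
        q = m[31]
    m = m - weight // q
    log(m)
    weight.length
    if m != weight:
        emit(q)
        weight = weight // m * process(m)
    else:
        process(22)
    m = m // m
    return m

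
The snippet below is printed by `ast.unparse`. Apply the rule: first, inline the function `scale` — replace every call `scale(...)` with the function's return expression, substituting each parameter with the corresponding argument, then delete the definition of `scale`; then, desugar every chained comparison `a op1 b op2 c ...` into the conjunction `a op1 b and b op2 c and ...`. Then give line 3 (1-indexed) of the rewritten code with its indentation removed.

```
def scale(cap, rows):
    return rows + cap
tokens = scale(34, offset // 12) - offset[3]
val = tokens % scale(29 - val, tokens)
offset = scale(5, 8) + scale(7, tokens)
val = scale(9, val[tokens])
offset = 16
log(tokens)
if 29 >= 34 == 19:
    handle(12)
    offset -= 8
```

Transformed code:
tokens = offset // 12 + 34 - offset[3]
val = tokens % (tokens + (29 - val))
offset = 8 + 5 + (tokens + 7)
val = val[tokens] + 9
offset = 16
log(tokens)
if 29 >= 34 and 34 == 19:
    handle(12)
    offset -= 8

offset = 8 + 5 + (tokens + 7)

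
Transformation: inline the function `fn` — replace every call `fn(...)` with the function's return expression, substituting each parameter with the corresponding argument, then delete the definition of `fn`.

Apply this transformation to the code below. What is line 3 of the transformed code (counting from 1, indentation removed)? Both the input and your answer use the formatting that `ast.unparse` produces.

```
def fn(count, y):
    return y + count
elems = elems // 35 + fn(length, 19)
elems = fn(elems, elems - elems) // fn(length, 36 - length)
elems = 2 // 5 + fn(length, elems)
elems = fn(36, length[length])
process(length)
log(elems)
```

Transformed code:
elems = elems // 35 + (19 + length)
elems = (elems - elems + elems) // (36 - length + length)
elems = 2 // 5 + (elems + length)
elems = length[length] + 36
process(length)
log(elems)

elems = 2 // 5 + (elems + length)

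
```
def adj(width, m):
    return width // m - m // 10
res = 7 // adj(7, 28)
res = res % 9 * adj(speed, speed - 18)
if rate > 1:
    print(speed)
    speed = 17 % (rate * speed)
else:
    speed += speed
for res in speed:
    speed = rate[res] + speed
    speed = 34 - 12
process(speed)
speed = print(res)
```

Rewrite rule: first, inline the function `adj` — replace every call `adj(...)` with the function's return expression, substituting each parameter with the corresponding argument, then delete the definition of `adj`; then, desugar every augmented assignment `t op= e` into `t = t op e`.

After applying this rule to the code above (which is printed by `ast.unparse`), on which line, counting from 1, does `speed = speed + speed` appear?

Transformed code:
res = 7 // (7 // 28 - 28 // 10)
res = res % 9 * (speed // (speed - 18) - (speed - 18) // 10)
if rate > 1:
    print(speed)
    speed = 17 % (rate * speed)
else:
    speed = speed + speed
for res in speed:
    speed = rate[res] + speed
    speed = 34 - 12
process(speed)
speed = print(res)

7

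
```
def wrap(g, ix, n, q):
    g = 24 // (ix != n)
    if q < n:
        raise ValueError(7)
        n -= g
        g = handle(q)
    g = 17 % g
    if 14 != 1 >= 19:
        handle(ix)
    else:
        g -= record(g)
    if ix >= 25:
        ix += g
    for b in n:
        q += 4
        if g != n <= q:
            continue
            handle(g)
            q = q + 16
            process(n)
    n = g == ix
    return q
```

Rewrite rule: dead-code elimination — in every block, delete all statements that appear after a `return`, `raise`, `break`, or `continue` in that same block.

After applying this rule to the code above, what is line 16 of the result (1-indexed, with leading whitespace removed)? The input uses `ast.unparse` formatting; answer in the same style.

Transformed code:
def wrap(g, ix, n, q):
    g = 24 // (ix != n)
    if q < n:
        raise ValueError(7)
    g = 17 % g
    if 14 != 1 >= 19:
        handle(ix)
    else:
        g -= record(g)
    if ix >= 25:
        ix += g
    for b in n:
        q += 4
        if g != n <= q:
            continue
    n = g == ix
    return q

n = g == ix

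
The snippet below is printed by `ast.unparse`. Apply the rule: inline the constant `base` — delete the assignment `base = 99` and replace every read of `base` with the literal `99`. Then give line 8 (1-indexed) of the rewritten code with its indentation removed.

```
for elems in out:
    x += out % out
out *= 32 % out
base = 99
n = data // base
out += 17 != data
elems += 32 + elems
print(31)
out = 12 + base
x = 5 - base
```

out = 12 + 99

Transformed code:
for elems in out:
    x += out % out
out *= 32 % out
n = data // 99
out += 17 != data
elems += 32 + elems
print(31)
out = 12 + 99
x = 5 - 99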